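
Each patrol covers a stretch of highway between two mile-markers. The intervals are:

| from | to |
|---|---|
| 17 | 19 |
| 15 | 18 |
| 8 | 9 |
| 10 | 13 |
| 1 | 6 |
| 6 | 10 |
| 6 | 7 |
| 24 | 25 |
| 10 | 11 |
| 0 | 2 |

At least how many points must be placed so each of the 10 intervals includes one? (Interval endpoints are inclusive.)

Sort by right endpoint; whenever an interval is uncovered, place a point at its right end.
Sorted: [0,2] [1,6] [6,7] [8,9] [6,10] [10,11] [10,13] [15,18] [17,19] [24,25]
{[0,2],[1,6]} hit by 2; {[6,7]} hit by 7; {[8,9],[6,10]} hit by 9; {[10,11],[10,13]} hit by 11; {[15,18],[17,19]} hit by 18; {[24,25]} hit by 25.
Points: 2, 7, 9, 11, 18, 25 (6 total).

6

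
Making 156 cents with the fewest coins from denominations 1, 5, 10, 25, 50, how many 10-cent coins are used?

0

Use the largest denomination that fits, subtract, and repeat.
156 − 3×50→6 − 1×5→1 − 1×1→0
Count of 10: 0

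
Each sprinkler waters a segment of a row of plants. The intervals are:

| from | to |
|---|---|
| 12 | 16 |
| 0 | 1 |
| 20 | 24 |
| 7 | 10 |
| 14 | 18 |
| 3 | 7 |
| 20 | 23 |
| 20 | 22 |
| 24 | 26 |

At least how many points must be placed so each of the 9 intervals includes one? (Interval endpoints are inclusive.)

5

Sort by right endpoint; whenever an interval is uncovered, place a point at its right end.
By right end: [0,1]  [3,7]  [7,10]  [12,16]  [14,18]  [20,22]  [20,23]  [20,24]  [24,26]
[0,1] uncovered → point at 1; [3,7] uncovered → point at 7; [12,16] uncovered → point at 16; [20,22] uncovered → point at 22; [24,26] uncovered → point at 26.
Points: 1, 7, 16, 22, 26 (5 total).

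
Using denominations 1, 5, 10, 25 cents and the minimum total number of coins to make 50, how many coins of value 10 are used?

0

50 − 2×25→0
Count of 10: 0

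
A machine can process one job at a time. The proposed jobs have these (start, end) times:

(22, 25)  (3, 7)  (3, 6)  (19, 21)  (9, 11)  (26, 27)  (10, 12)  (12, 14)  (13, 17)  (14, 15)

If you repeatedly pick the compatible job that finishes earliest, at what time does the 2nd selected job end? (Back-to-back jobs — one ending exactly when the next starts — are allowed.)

Sort by end time and greedily take each interval whose start is ≥ the last chosen end.
Sorted by end: (3,6)  (3,7)  (9,11)  (10,12)  (12,14)  (14,15)  (13,17)  (19,21)  (22,25)  (26,27)
take (3,6); skip (3,7); take (9,11); skip (10,12); take (12,14); take (14,15); skip (13,17); take (19,21); take (22,25); take (26,27).
Selected: (3,6) (9,11) (12,14) (14,15) (19,21) (22,25) (26,27)

11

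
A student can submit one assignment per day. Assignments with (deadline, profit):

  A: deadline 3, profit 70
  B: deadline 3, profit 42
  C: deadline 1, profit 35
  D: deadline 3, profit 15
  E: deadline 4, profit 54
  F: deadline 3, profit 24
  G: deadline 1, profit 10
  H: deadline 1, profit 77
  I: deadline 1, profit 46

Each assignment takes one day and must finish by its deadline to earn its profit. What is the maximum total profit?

243

Sort by profit descending; place each in the latest free slot ≤ its deadline.
Profit order: H=77 A=70 E=54 I=46 B=42 C=35 F=24 D=15 G=10
Assign: H→slot 1, A→slot 3, E→slot 4, I skipped, B→slot 2, C skipped, F skipped, D skipped, G skipped.
Slots: [1:H] [2:B] [3:A] [4:E]
Profit = 77 + 42 + 70 + 54 = 243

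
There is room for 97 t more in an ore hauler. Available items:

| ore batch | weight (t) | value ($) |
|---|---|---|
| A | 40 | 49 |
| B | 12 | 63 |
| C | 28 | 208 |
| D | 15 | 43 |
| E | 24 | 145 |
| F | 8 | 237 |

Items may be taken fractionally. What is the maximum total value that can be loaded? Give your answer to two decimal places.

708.25

Greedy by value/weight ratio, highest first.
Order: F (237/8=29.62) > C (208/28=7.43) > E (145/24=6.04) > B (63/12=5.25) > D (43/15=2.87) > A (49/40=1.23)
Fill: take F (8 @ 237) → take C (28 @ 208) → take E (24 @ 145) → take B (12 @ 63) → take D (15 @ 43) → take 10/40 of A → 12.25; 97/97 used.
Total value = 708.25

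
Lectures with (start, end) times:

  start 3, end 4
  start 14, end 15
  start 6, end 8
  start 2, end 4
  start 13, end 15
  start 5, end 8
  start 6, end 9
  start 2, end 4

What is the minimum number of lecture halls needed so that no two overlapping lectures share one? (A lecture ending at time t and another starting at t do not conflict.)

Events (time:±→running): 2:+→1 2:+→2 3:+→3 … peak 3.

3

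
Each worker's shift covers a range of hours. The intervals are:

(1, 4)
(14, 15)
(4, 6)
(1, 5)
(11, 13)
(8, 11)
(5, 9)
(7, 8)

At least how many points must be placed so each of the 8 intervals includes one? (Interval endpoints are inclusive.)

Sorted: [1,4] [1,5] [4,6] [7,8] [5,9] [8,11] [11,13] [14,15]
{[1,4],[1,5],[4,6]} hit by 4; {[7,8],[5,9],[8,11]} hit by 8; {[11,13]} hit by 13; {[14,15]} hit by 15.
Points: 4, 8, 13, 15 (4 total).

4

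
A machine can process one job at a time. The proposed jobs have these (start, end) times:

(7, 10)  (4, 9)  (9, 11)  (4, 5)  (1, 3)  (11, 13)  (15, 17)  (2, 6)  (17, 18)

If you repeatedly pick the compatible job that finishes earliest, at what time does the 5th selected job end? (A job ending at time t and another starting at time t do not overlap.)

Sorted by end: (1,3)  (4,5)  (2,6)  (4,9)  (7,10)  (9,11)  (11,13)  (15,17)  (17,18)
take (1,3); take (4,5); skip (2,6); take (7,10); skip (9,11); take (11,13); take (15,17); take (17,18).
Selected: (1,3) (4,5) (7,10) (11,13) (15,17) (17,18)

17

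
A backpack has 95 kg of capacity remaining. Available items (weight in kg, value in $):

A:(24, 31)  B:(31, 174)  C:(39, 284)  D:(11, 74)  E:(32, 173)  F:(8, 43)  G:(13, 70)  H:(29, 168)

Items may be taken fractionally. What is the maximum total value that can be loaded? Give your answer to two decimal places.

615.81

Greedy by value/weight ratio, highest first.
Ratios (sorted): C 7.28, D 6.73, H 5.79, B 5.61, E 5.41, G 5.38, F 5.38, A 1.29
take C (39 @ 284); take D (11 @ 74); take H (29 @ 168); take 16/31 of B → 89.81. Capacity used 95/95.
Total value = 615.81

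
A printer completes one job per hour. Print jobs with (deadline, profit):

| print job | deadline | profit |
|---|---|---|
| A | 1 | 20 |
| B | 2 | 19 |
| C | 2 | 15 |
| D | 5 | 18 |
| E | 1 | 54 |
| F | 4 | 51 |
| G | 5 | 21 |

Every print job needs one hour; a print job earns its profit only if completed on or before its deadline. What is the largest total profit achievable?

By profit: E(d1,54), F(d4,51), G(d5,21), A(d1,20), B(d2,19), D(d5,18), C(d2,15)
E→slot 1; F→slot 4; G→slot 5; A skipped; B→slot 2; D→slot 3; C skipped.
Profit = 54 + 19 + 18 + 51 + 21 = 163

163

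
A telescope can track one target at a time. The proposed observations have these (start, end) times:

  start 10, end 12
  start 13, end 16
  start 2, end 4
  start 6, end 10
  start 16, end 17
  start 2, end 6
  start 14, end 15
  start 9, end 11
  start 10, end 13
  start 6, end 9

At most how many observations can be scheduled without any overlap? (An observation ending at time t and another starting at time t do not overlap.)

Order by finish time; keep every interval that doesn't clash with the previous kept one.
Sorted by end: (2,4)  (2,6)  (6,9)  (6,10)  (9,11)  (10,12)  (10,13)  (14,15)  (13,16)  (16,17)
take (2,4); take (6,9); take (9,11); take (14,15); skip (13,16); take (16,17).
Selected 5 observations.

5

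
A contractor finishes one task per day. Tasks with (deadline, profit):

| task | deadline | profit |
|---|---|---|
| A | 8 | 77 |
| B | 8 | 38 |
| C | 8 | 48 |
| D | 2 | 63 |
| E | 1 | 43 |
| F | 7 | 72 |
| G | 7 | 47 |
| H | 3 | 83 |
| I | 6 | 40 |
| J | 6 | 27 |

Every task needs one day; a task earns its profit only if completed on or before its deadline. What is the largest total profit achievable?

Profit order: H=83 A=77 F=72 D=63 C=48 G=47 E=43 I=40 B=38 J=27
Assign: H→slot 3, A→slot 8, F→slot 7, D→slot 2, C→slot 6, G→slot 5, E→slot 1, I→slot 4, B skipped, J skipped.
Slots: [1:E] [2:D] [3:H] [4:I] [5:G] [6:C] [7:F] [8:A]
Profit = 43 + 63 + 83 + 40 + 47 + 48 + 72 + 77 = 473

473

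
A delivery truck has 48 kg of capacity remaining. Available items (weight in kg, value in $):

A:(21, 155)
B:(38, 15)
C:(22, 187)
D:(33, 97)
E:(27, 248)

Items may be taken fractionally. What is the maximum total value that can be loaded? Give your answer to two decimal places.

426.50

Sort by value per unit weight and fill in that order.
Order: E (248/27=9.19) > C (187/22=8.50) > A (155/21=7.38) > D (97/33=2.94) > B (15/38=0.39)
Fill: take E (27 @ 248) → take 21/22 of C → 178.50; 48/48 used.
Total value = 426.50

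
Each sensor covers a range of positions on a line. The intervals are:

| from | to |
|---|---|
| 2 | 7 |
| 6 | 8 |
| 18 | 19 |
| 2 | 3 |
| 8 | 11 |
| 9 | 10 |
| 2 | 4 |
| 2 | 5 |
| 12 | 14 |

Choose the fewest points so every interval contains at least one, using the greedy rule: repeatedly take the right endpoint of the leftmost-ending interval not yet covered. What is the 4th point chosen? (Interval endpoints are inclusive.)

14

Sort by right endpoint; whenever an interval is uncovered, place a point at its right end.
Sorted: [2,3] [2,4] [2,5] [2,7] [6,8] [9,10] [8,11] [12,14] [18,19]
{[2,3],[2,4],[2,5],[2,7]} hit by 3; {[6,8]} hit by 8; {[9,10],[8,11]} hit by 10; {[12,14]} hit by 14; {[18,19]} hit by 19.
Points: 3, 8, 10, 14, 19 (5 total).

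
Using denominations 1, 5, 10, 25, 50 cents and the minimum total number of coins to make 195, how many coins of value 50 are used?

3

195 = 3×50 + 1×25 + 2×10
Count of 50: 3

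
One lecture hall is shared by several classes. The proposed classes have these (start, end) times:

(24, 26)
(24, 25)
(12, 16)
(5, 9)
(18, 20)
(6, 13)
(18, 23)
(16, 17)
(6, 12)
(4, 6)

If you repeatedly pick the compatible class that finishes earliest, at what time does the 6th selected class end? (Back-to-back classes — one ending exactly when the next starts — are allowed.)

25

By end time: (4,6), (5,9), (6,12), (6,13), (12,16), (16,17), (18,20), (18,23), (24,25), (24,26).
Pick (4,6); next start ≥ 6 → (6,12); next start ≥ 12 → (12,16); next start ≥ 16 → (16,17); next start ≥ 17 → (18,20); next start ≥ 20 → (24,25).
Selected: (4,6) (6,12) (12,16) (16,17) (18,20) (24,25)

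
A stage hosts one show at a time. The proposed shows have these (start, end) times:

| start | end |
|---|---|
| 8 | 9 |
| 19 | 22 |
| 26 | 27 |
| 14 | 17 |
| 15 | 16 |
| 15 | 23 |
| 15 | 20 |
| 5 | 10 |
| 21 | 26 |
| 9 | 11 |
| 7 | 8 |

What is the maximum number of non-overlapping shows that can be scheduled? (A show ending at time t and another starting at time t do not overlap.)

Sorted by end: (7,8)  (8,9)  (5,10)  (9,11)  (15,16)  (14,17)  (15,20)  (19,22)  (15,23)  (21,26)  (26,27)
take (7,8); take (8,9); take (9,11); take (15,16); skip (14,17); take (19,22); take (26,27).
Selected 6 shows.

6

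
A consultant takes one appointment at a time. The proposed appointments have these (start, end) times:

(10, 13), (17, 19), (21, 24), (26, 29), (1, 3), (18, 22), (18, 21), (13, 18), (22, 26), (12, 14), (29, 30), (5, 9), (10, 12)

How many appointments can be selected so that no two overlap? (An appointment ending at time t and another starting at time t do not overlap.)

8

Sort by end time and greedily take each interval whose start is ≥ the last chosen end.
By end time: (1,3), (5,9), (10,12), (10,13), (12,14), (13,18), (17,19), (18,21), (18,22), (21,24), (22,26), (26,29), (29,30).
Pick (1,3); next start ≥ 3 → (5,9); next start ≥ 9 → (10,12); next start ≥ 12 → (12,14); next start ≥ 14 → (17,19); next start ≥ 19 → (21,24); next start ≥ 24 → (26,29); next start ≥ 29 → (29,30).
Selected 8 appointments.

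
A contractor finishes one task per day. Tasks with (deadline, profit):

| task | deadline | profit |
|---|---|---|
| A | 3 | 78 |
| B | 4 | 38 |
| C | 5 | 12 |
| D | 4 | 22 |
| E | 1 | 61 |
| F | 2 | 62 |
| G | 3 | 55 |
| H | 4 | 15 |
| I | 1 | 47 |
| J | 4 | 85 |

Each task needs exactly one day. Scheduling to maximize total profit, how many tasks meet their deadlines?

5

Sort by profit descending; place each in the latest free slot ≤ its deadline.
By profit: J(d4,85), A(d3,78), F(d2,62), E(d1,61), G(d3,55), I(d1,47), B(d4,38), D(d4,22), H(d4,15), C(d5,12)
J→slot 4; A→slot 3; F→slot 2; E→slot 1; G skipped; I skipped; B skipped; D skipped; H skipped; C→slot 5.
5 of 10 scheduled.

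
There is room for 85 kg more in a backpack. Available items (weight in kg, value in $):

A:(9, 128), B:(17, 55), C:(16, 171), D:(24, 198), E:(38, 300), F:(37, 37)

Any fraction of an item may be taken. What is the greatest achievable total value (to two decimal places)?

781.21

Sort by value per unit weight and fill in that order.
Order: A (128/9=14.22) > C (171/16=10.69) > D (198/24=8.25) > E (300/38=7.89) > B (55/17=3.24) > F (37/37=1.00)
Fill: take A (9 @ 128) → take C (16 @ 171) → take D (24 @ 198) → take 36/38 of E → 284.21; 85/85 used.
Total value = 781.21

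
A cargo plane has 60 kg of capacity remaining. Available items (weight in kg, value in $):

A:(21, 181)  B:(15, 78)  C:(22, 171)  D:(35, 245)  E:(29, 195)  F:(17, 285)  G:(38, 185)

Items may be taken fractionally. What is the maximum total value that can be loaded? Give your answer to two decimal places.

Order: F (285/17=16.76) > A (181/21=8.62) > C (171/22=7.77) > D (245/35=7.00) > E (195/29=6.72) > B (78/15=5.20) > G (185/38=4.87)
Fill: take F (17 @ 285) → take A (21 @ 181) → take C (22 @ 171); 60/60 used.
Total value = 637.00

637.00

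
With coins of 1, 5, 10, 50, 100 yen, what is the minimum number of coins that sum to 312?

6

Greedy: take as many of the largest coin as possible, then repeat with the remainder.
312 = 3×100 + 1×10 + 2×1
Total coins = 3 + 1 + 2 = 6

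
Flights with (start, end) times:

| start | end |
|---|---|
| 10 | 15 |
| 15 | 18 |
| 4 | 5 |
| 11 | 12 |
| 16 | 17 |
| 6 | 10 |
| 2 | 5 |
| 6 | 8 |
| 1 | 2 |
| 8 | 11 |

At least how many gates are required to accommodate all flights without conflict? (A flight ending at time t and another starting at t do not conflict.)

2

Count concurrent intervals with a sweep; the peak is the room count.
starts: [1, 2, 4, 6, 6, 8, 10, 11, 15, 16]
ends:   [2, 5, 5, 8, 10, 11, 12, 15, 17, 18]
s1→1 e2→0 s2→1 s4→2  — peak 2.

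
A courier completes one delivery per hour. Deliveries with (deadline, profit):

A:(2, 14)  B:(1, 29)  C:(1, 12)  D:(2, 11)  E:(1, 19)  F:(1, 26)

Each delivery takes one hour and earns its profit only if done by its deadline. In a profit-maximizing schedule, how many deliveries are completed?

Sort by profit descending; place each in the latest free slot ≤ its deadline.
Profit order: B=29 F=26 E=19 A=14 C=12 D=11
Assign: B→slot 1, F skipped, E skipped, A→slot 2, C skipped, D skipped.
Slots: [1:B] [2:A]
2 of 6 scheduled.

2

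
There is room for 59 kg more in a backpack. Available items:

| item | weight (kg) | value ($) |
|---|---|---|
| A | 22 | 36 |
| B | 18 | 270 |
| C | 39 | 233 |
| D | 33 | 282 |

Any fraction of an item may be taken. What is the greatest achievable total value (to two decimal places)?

599.79

Sort by value per unit weight and fill in that order.
Ratios (sorted): B 15.00, D 8.55, C 5.97, A 1.64
take B (18 @ 270); take D (33 @ 282); take 8/39 of C → 47.79. Capacity used 59/59.
Total value = 599.79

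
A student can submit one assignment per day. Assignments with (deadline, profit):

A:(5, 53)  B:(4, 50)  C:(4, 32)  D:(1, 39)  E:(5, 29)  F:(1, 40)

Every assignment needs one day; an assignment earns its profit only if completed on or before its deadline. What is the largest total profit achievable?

204

By profit: A(d5,53), B(d4,50), F(d1,40), D(d1,39), C(d4,32), E(d5,29)
A→slot 5; B→slot 4; F→slot 1; D skipped; C→slot 3; E→slot 2.
Profit = 40 + 29 + 32 + 50 + 53 = 204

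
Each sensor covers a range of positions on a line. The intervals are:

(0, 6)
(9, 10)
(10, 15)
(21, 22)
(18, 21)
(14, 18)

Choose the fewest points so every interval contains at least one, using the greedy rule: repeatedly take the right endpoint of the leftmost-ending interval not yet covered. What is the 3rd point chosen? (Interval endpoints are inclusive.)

18

By right end: [0,6]  [9,10]  [10,15]  [14,18]  [18,21]  [21,22]
[0,6] uncovered → point at 6; [9,10] uncovered → point at 10; [14,18] uncovered → point at 18; [21,22] uncovered → point at 22.
Points: 6, 10, 18, 22 (4 total).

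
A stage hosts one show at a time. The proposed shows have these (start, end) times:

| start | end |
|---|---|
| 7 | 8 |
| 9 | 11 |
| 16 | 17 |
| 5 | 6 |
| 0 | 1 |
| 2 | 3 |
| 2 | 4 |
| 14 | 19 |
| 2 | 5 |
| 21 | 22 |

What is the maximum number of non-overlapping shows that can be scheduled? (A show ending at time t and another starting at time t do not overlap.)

Greedy by earliest finish: after sorting by end time, pick each interval compatible with the last pick.
Sorted by end: (0,1)  (2,3)  (2,4)  (2,5)  (5,6)  (7,8)  (9,11)  (16,17)  (14,19)  (21,22)
take (0,1); take (2,3); skip (2,4); take (5,6); take (7,8); take (9,11); take (16,17); take (21,22).
Selected 7 shows.

7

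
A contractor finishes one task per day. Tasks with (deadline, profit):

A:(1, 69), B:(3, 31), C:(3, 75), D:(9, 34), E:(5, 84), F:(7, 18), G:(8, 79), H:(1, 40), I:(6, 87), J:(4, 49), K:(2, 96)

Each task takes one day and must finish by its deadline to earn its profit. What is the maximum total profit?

Take jobs in profit order; each goes to the latest open slot no later than its deadline.
By profit: K(d2,96), I(d6,87), E(d5,84), G(d8,79), C(d3,75), A(d1,69), J(d4,49), H(d1,40), D(d9,34), B(d3,31), F(d7,18)
K→slot 2; I→slot 6; E→slot 5; G→slot 8; C→slot 3; A→slot 1; J→slot 4; H skipped; D→slot 9; B skipped; F→slot 7.
Profit = 69 + 96 + 75 + 49 + 84 + 87 + 18 + 79 + 34 = 591

591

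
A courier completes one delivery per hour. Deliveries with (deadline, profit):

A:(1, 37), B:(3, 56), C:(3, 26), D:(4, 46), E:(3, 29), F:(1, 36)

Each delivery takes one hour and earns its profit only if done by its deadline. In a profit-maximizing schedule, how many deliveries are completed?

4

Take jobs in profit order; each goes to the latest open slot no later than its deadline.
By profit: B(d3,56), D(d4,46), A(d1,37), F(d1,36), E(d3,29), C(d3,26)
B→slot 3; D→slot 4; A→slot 1; F skipped; E→slot 2; C skipped.
4 of 6 scheduled.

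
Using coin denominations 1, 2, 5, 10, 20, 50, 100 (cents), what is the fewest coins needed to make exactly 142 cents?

Greedy: take as many of the largest coin as possible, then repeat with the remainder.
142 − 1×100→42 − 2×20→2 − 1×2→0
Total coins = 1 + 2 + 1 = 4

4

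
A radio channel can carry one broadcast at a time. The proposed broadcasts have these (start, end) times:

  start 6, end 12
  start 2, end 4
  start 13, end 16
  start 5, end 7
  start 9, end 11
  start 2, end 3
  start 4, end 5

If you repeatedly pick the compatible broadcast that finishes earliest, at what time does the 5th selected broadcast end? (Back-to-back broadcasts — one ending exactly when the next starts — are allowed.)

Sorted by end: (2,3)  (2,4)  (4,5)  (5,7)  (9,11)  (6,12)  (13,16)
take (2,3); take (4,5); take (5,7); take (9,11); skip (6,12); take (13,16).
Selected: (2,3) (4,5) (5,7) (9,11) (13,16)

16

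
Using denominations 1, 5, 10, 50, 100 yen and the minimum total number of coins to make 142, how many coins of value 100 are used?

1

Greedy: take as many of the largest coin as possible, then repeat with the remainder.
142 − 1×100→42 − 4×10→2 − 2×1→0
Count of 100: 1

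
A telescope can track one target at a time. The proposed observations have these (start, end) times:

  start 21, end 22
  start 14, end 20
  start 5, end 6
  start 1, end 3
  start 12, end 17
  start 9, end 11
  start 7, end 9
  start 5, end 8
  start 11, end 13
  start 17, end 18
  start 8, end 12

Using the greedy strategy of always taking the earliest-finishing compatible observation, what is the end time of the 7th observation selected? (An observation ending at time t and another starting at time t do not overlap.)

22

Sorted by end: (1,3)  (5,6)  (5,8)  (7,9)  (9,11)  (8,12)  (11,13)  (12,17)  (17,18)  (14,20)  (21,22)
take (1,3); take (5,6); skip (5,8); take (7,9); take (9,11); take (11,13); skip (12,17); take (17,18); take (21,22).
Selected: (1,3) (5,6) (7,9) (9,11) (11,13) (17,18) (21,22)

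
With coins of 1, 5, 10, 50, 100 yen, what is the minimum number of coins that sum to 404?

Use the largest denomination that fits, subtract, and repeat.
404 = 4×100 + 4×1
Total coins = 4 + 4 = 8

8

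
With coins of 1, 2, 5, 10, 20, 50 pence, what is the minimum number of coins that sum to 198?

8

Greedy: take as many of the largest coin as possible, then repeat with the remainder.
198 − 3×50→48 − 2×20→8 − 1×5→3 − 1×2→1 − 1×1→0
Total coins = 3 + 2 + 1 + 1 + 1 = 8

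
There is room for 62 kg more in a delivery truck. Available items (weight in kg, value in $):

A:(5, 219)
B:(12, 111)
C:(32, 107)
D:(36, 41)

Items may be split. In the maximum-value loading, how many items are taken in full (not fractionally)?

Sort by value per unit weight and fill in that order.
Ratios (sorted): A 43.80, B 9.25, C 3.34, D 1.14
take A (5 @ 219); take B (12 @ 111); take C (32 @ 107); take 13/36 of D → 14.81. Capacity used 62/62.
3 item(s) taken whole; one partial (take 13/36 of D).

3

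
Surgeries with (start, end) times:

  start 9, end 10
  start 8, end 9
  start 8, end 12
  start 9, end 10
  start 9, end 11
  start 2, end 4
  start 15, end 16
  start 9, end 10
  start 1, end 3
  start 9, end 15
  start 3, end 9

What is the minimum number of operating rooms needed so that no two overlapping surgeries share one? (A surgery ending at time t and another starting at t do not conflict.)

6

Count concurrent intervals with a sweep; the peak is the room count.
starts: [1, 2, 3, 8, 8, 9, 9, 9, 9, 9, 15]
ends:   [3, 4, 9, 9, 10, 10, 10, 11, 12, 15, 16]
s1→1 s2→2 e3→1 s3→2 e4→1 s8→2 s8→3 e9→2 e9→1 s9→2 s9→3 s9→4 s9→5 s9→6  — peak 6.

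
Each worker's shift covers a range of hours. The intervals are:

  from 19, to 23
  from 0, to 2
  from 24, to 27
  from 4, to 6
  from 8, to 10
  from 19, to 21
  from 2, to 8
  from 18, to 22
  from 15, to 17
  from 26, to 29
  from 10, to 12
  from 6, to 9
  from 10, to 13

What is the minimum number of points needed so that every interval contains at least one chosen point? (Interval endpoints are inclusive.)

Sort by right endpoint; whenever an interval is uncovered, place a point at its right end.
Sorted: [0,2] [4,6] [2,8] [6,9] [8,10] [10,12] [10,13] [15,17] [19,21] [18,22] [19,23] [24,27] [26,29]
{[0,2]} hit by 2; {[4,6],[2,8],[6,9]} hit by 6; {[8,10],[10,12],[10,13]} hit by 10; {[15,17]} hit by 17; {[19,21],[18,22],[19,23]} hit by 21; {[24,27],[26,29]} hit by 27.
Points: 2, 6, 10, 17, 21, 27 (6 total).

6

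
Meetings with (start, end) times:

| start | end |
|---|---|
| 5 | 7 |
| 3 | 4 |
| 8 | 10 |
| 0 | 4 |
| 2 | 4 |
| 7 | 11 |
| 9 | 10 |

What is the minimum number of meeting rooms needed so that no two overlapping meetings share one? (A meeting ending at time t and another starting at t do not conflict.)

Count concurrent intervals with a sweep; the peak is the room count.
Events (time:±→running): 0:+→1 2:+→2 3:+→3 … peak 3.

3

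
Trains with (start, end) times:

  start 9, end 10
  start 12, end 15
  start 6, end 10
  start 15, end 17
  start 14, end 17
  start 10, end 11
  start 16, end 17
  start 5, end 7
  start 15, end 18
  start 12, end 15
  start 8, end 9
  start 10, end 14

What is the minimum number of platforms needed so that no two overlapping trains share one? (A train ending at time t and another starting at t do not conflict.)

The answer is the maximum number of intervals overlapping at any instant.
Events (time:±→running): 5:+→1 6:+→2 7:-→1 8:+→2 9:-→1 9:+→2 10:-→1 10:-→0 10:+→1 10:+→2 11:-→1 12:+→2 12:+→3 14:-→2 14:+→3 15:-→2 15:-→1 15:+→2 15:+→3 16:+→4 … peak 4.

4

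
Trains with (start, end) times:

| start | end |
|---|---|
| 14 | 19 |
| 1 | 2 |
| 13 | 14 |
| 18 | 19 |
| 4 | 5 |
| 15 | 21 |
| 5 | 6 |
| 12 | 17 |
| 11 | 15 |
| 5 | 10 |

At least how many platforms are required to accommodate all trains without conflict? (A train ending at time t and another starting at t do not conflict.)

3

Count concurrent intervals with a sweep; the peak is the room count.
starts: [1, 4, 5, 5, 11, 12, 13, 14, 15, 18]
ends:   [2, 5, 6, 10, 14, 15, 17, 19, 19, 21]
s1→1 e2→0 s4→1 e5→0 s5→1 s5→2 e6→1 e10→0 s11→1 s12→2 s13→3  — peak 3.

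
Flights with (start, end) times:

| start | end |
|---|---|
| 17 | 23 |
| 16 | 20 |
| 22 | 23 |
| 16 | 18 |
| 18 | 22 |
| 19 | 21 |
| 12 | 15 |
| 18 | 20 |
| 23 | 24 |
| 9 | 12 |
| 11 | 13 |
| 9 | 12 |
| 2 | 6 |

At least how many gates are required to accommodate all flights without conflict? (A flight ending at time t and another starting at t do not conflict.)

5

starts: [2, 9, 9, 11, 12, 16, 16, 17, 18, 18, 19, 22, 23]
ends:   [6, 12, 12, 13, 15, 18, 20, 20, 21, 22, 23, 23, 24]
s2→1 e6→0 s9→1 s9→2 s11→3 e12→2 e12→1 s12→2 e13→1 e15→0 s16→1 s16→2 s17→3 e18→2 s18→3 s18→4 s19→5  — peak 5.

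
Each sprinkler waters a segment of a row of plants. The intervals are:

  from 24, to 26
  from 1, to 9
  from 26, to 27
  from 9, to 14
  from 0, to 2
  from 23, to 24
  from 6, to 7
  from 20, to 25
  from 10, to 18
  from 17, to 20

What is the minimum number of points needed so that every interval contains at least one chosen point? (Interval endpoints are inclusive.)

Process intervals by earliest right end; each time one isn't hit yet, stab at its right endpoint.
Sorted: [0,2] [6,7] [1,9] [9,14] [10,18] [17,20] [23,24] [20,25] [24,26] [26,27]
{[0,2]} hit by 2; {[6,7],[1,9]} hit by 7; {[9,14],[10,18]} hit by 14; {[17,20]} hit by 20; {[23,24],[20,25],[24,26]} hit by 24; {[26,27]} hit by 27.
Points: 2, 7, 14, 20, 24, 27 (6 total).

6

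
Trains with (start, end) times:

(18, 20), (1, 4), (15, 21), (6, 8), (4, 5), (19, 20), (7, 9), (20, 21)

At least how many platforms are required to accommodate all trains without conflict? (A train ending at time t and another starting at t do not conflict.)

3

Events (time:±→running): 1:+→1 4:-→0 4:+→1 5:-→0 6:+→1 7:+→2 8:-→1 9:-→0 15:+→1 18:+→2 19:+→3 … peak 3.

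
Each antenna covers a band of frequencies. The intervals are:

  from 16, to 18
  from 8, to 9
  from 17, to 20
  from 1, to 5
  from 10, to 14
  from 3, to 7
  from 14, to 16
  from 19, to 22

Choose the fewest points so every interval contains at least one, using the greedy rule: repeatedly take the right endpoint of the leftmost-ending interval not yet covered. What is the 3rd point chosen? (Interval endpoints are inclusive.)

Sorted: [1,5] [3,7] [8,9] [10,14] [14,16] [16,18] [17,20] [19,22]
{[1,5],[3,7]} hit by 5; {[8,9]} hit by 9; {[10,14],[14,16]} hit by 14; {[16,18],[17,20]} hit by 18; {[19,22]} hit by 22.
Points: 5, 9, 14, 18, 22 (5 total).

14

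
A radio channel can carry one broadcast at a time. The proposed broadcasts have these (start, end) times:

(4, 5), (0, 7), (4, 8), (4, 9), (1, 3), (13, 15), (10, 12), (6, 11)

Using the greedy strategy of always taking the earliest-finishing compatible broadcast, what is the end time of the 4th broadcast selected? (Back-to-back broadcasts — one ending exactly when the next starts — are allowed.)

15

Sort by end time and greedily take each interval whose start is ≥ the last chosen end.
By end time: (1,3), (4,5), (0,7), (4,8), (4,9), (6,11), (10,12), (13,15).
Pick (1,3); next start ≥ 3 → (4,5); next start ≥ 5 → (6,11); next start ≥ 11 → (13,15).
Selected: (1,3) (4,5) (6,11) (13,15)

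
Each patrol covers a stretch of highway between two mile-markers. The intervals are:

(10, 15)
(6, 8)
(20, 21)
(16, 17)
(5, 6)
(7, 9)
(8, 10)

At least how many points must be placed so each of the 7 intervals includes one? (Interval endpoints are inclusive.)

5

Sorted: [5,6] [6,8] [7,9] [8,10] [10,15] [16,17] [20,21]
{[5,6],[6,8]} hit by 6; {[7,9],[8,10]} hit by 9; {[10,15]} hit by 15; {[16,17]} hit by 17; {[20,21]} hit by 21.
Points: 6, 9, 15, 17, 21 (5 total).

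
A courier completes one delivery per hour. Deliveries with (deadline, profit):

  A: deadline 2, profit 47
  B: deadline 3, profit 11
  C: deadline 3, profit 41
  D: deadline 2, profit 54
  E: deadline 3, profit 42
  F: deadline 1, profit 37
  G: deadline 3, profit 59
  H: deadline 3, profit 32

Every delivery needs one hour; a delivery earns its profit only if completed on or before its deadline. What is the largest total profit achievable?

160

Profit order: G=59 D=54 A=47 E=42 C=41 F=37 H=32 B=11
Assign: G→slot 3, D→slot 2, A→slot 1, E skipped, C skipped, F skipped, H skipped, B skipped.
Slots: [1:A] [2:D] [3:G]
Profit = 47 + 54 + 59 = 160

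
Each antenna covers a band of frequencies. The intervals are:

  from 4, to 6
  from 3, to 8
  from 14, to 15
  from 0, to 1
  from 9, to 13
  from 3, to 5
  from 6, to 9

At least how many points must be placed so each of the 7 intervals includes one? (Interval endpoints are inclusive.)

4

Sorted: [0,1] [3,5] [4,6] [3,8] [6,9] [9,13] [14,15]
{[0,1]} hit by 1; {[3,5],[4,6],[3,8]} hit by 5; {[6,9],[9,13]} hit by 9; {[14,15]} hit by 15.
Points: 1, 5, 9, 15 (4 total).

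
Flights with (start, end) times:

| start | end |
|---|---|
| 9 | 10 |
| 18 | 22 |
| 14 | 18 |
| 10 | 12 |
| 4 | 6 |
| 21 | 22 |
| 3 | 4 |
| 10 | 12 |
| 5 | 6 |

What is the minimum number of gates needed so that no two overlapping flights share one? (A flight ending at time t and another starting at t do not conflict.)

Count concurrent intervals with a sweep; the peak is the room count.
starts: [3, 4, 5, 9, 10, 10, 14, 18, 21]
ends:   [4, 6, 6, 10, 12, 12, 18, 22, 22]
s3→1 e4→0 s4→1 s5→2  — peak 2.

2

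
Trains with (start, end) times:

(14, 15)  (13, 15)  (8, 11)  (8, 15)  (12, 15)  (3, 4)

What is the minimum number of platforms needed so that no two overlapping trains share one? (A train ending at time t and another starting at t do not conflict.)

4

The answer is the maximum number of intervals overlapping at any instant.
starts: [3, 8, 8, 12, 13, 14]
ends:   [4, 11, 15, 15, 15, 15]
s3→1 e4→0 s8→1 s8→2 e11→1 s12→2 s13→3 s14→4  — peak 4.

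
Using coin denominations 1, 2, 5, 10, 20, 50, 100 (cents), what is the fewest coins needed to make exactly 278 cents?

278 = 2×100 + 1×50 + 1×20 + 1×5 + 1×2 + 1×1
Total coins = 2 + 1 + 1 + 1 + 1 + 1 = 7

7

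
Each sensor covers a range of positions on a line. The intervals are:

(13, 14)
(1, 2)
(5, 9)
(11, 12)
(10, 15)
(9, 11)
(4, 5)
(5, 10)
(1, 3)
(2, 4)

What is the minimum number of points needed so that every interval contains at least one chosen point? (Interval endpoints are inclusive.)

Sort by right endpoint; whenever an interval is uncovered, place a point at its right end.
Sorted: [1,2] [1,3] [2,4] [4,5] [5,9] [5,10] [9,11] [11,12] [13,14] [10,15]
{[1,2],[1,3],[2,4]} hit by 2; {[4,5],[5,9],[5,10]} hit by 5; {[9,11],[11,12]} hit by 11; {[13,14],[10,15]} hit by 14.
Points: 2, 5, 11, 14 (4 total).

4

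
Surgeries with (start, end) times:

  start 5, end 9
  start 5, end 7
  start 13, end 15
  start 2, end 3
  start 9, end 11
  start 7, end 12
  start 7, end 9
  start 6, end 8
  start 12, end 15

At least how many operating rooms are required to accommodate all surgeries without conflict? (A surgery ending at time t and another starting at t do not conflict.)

4

The answer is the maximum number of intervals overlapping at any instant.
Events (time:±→running): 2:+→1 3:-→0 5:+→1 5:+→2 6:+→3 7:-→2 7:+→3 7:+→4 … peak 4.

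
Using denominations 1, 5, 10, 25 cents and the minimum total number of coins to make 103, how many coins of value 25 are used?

Use the largest denomination that fits, subtract, and repeat.
103 − 4×25→3 − 3×1→0
Count of 25: 4

4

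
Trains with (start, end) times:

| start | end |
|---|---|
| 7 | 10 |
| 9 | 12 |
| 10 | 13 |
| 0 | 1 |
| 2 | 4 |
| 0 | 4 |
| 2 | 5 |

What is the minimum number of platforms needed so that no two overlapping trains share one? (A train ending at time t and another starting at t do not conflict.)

3

The answer is the maximum number of intervals overlapping at any instant.
Events (time:±→running): 0:+→1 0:+→2 1:-→1 2:+→2 2:+→3 … peak 3.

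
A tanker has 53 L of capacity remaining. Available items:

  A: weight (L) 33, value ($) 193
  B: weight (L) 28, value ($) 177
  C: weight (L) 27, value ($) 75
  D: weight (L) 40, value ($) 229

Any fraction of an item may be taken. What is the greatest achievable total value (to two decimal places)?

323.21

Sort by value per unit weight and fill in that order.
Ratios (sorted): B 6.32, A 5.85, D 5.72, C 2.78
take B (28 @ 177); take 25/33 of A → 146.21. Capacity used 53/53.
Total value = 323.21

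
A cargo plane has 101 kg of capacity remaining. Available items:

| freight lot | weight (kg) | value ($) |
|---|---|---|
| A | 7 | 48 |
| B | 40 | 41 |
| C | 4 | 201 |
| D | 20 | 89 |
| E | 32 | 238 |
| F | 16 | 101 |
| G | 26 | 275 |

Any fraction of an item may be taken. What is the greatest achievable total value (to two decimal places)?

934.20

Greedy by value/weight ratio, highest first.
Ratios (sorted): C 50.25, G 10.58, E 7.44, A 6.86, F 6.31, D 4.45, B 1.02
take C (4 @ 201); take G (26 @ 275); take E (32 @ 238); take A (7 @ 48); take F (16 @ 101); take 16/20 of D → 71.20. Capacity used 101/101.
Total value = 934.20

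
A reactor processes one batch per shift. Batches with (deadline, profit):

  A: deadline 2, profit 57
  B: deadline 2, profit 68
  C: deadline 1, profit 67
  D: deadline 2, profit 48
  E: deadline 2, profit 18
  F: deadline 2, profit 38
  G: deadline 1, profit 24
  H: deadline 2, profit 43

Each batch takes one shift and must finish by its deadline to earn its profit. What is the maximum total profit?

Sort by profit descending; place each in the latest free slot ≤ its deadline.
Profit order: B=68 C=67 A=57 D=48 H=43 F=38 G=24 E=18
Assign: B→slot 2, C→slot 1, A skipped, D skipped, H skipped, F skipped, G skipped, E skipped.
Slots: [1:C] [2:B]
Profit = 67 + 68 = 135

135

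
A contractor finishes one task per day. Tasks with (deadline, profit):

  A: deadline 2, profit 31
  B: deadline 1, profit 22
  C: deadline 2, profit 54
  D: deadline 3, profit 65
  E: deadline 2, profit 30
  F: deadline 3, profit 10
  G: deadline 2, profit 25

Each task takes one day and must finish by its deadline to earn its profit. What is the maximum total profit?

150

Sort by profit descending; place each in the latest free slot ≤ its deadline.
By profit: D(d3,65), C(d2,54), A(d2,31), E(d2,30), G(d2,25), B(d1,22), F(d3,10)
D→slot 3; C→slot 2; A→slot 1; E skipped; G skipped; B skipped; F skipped.
Profit = 31 + 54 + 65 = 150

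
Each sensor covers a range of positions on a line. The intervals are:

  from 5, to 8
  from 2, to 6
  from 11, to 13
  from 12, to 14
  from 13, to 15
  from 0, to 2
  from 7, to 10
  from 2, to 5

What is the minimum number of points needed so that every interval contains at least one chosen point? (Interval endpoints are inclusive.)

Process intervals by earliest right end; each time one isn't hit yet, stab at its right endpoint.
Sorted: [0,2] [2,5] [2,6] [5,8] [7,10] [11,13] [12,14] [13,15]
{[0,2],[2,5],[2,6]} hit by 2; {[5,8],[7,10]} hit by 8; {[11,13],[12,14],[13,15]} hit by 13.
Points: 2, 8, 13 (3 total).

3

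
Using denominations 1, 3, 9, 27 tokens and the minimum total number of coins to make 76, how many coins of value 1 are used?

Greedy: take as many of the largest coin as possible, then repeat with the remainder.
76 − 2×27→22 − 2×9→4 − 1×3→1 − 1×1→0
Count of 1: 1

1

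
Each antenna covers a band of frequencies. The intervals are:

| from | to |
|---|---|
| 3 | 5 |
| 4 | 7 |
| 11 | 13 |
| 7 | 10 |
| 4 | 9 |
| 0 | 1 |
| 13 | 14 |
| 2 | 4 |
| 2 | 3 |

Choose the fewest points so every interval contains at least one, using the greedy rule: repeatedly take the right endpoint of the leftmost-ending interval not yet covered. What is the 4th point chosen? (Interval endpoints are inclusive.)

Sort by right endpoint; whenever an interval is uncovered, place a point at its right end.
By right end: [0,1]  [2,3]  [2,4]  [3,5]  [4,7]  [4,9]  [7,10]  [11,13]  [13,14]
[0,1] uncovered → point at 1; [2,3] uncovered → point at 3; [4,7] uncovered → point at 7; [11,13] uncovered → point at 13.
Points: 1, 3, 7, 13 (4 total).

13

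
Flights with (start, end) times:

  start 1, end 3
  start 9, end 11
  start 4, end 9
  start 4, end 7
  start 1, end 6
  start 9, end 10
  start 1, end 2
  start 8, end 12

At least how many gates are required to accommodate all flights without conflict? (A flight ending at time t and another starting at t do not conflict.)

The answer is the maximum number of intervals overlapping at any instant.
Events (time:±→running): 1:+→1 1:+→2 1:+→3 … peak 3.

3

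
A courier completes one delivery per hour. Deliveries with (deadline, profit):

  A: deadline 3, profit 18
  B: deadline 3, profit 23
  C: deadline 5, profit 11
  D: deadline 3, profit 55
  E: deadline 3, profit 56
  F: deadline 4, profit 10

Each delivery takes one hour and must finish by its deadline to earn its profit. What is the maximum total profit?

Take jobs in profit order; each goes to the latest open slot no later than its deadline.
By profit: E(d3,56), D(d3,55), B(d3,23), A(d3,18), C(d5,11), F(d4,10)
E→slot 3; D→slot 2; B→slot 1; A skipped; C→slot 5; F→slot 4.
Profit = 23 + 55 + 56 + 10 + 11 = 155

155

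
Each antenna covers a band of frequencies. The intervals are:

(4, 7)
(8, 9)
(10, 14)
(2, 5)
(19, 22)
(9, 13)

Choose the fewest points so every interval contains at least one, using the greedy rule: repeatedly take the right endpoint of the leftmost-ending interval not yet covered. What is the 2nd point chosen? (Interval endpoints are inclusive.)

9

Sorted: [2,5] [4,7] [8,9] [9,13] [10,14] [19,22]
{[2,5],[4,7]} hit by 5; {[8,9],[9,13]} hit by 9; {[10,14]} hit by 14; {[19,22]} hit by 22.
Points: 5, 9, 14, 22 (4 total).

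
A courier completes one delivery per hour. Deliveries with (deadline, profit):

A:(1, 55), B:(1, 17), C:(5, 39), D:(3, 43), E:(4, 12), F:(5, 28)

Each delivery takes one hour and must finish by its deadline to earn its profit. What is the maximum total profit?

177

Profit order: A=55 D=43 C=39 F=28 B=17 E=12
Assign: A→slot 1, D→slot 3, C→slot 5, F→slot 4, B skipped, E→slot 2.
Slots: [1:A] [2:E] [3:D] [4:F] [5:C]
Profit = 55 + 12 + 43 + 28 + 39 = 177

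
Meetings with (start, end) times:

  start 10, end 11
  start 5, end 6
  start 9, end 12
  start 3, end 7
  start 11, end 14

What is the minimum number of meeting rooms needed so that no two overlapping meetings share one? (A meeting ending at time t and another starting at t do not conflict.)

Count concurrent intervals with a sweep; the peak is the room count.
Events (time:±→running): 3:+→1 5:+→2 … peak 2.

2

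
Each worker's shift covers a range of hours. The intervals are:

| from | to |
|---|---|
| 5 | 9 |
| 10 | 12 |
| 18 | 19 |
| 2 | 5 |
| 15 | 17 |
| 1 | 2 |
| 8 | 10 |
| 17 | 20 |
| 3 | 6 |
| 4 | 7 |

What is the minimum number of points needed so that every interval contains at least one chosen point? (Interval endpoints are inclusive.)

5

Sort by right endpoint; whenever an interval is uncovered, place a point at its right end.
Sorted: [1,2] [2,5] [3,6] [4,7] [5,9] [8,10] [10,12] [15,17] [18,19] [17,20]
{[1,2],[2,5]} hit by 2; {[3,6],[4,7],[5,9]} hit by 6; {[8,10],[10,12]} hit by 10; {[15,17]} hit by 17; {[18,19],[17,20]} hit by 19.
Points: 2, 6, 10, 17, 19 (5 total).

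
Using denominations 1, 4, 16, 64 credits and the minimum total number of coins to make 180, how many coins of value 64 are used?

2

Use the largest denomination that fits, subtract, and repeat.
180 = 2×64 + 3×16 + 1×4
Count of 64: 2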